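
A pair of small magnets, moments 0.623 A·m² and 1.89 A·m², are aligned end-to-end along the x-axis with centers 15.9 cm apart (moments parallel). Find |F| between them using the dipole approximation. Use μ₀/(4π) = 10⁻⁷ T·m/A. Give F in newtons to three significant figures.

F ≈ 0.00111 N

On-axis B of dipole 1: B = (μ₀/4π)·2m₁/r³. Force on dipole 2: F = m₂·dB/dr.
dB/dr = −(μ₀/4π)·6m₁/r⁴, so |F| = (μ₀/4π)·6m₁m₂/r⁴.
F = 6(10⁻⁷)(0.623)(1.89)/(0.159)⁴ = 0.001105 N.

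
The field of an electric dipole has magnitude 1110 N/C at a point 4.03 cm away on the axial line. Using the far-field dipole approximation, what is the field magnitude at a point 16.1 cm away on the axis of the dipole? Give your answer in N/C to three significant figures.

E ≈ 17.4 N/C

Dipole fields scale as 1/r³ in the far field; the geometry is the same at both points.
E₂ = E₁ · (r₁/r₂)³ = 1110 · (4.03/16.1)³.
(r₁/r₂)³ = (0.2503)³ = 0.01568.
E₂ ≈ 17.41 N/C.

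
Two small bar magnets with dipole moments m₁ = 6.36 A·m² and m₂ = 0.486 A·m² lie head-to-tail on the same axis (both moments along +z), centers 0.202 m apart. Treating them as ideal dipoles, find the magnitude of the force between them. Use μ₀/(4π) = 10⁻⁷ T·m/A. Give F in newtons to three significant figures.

F ≈ 0.00111 N

On-axis B of dipole 1: B = (μ₀/4π)·2m₁/r³. Force on dipole 2: F = m₂·dB/dr.
dB/dr = −(μ₀/4π)·6m₁/r⁴, so |F| = (μ₀/4π)·6m₁m₂/r⁴.
F = 6(10⁻⁷)(6.36)(0.486)/(0.202)⁴ = 0.001114 N.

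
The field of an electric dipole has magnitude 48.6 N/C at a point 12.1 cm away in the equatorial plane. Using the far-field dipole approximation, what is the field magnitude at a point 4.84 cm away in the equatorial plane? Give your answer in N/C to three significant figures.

Dipole fields scale as 1/r³ in the far field; the geometry is the same at both points.
E₂ = E₁ · (r₁/r₂)³ = 48.6 · (12.1/4.84)³.
(r₁/r₂)³ = (2.5)³ = 15.62.
E₂ ≈ 759.4 N/C.

E ≈ 759 N/C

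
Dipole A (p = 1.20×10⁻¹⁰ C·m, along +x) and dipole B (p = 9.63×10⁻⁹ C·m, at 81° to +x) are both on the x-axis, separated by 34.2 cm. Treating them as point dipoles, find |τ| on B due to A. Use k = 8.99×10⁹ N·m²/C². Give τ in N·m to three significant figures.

The second dipole sits on the axis of the first, so the field there is axial: E₁ = 2kp₁/r³ along +x.
E₁ = 2(8.99×10⁹)(1.20×10⁻¹⁰)/(0.342)³ = 53.94 N/C.
Torque on the second dipole: τ = p₂ E₁ sinθ.
τ = (9.63×10⁻⁹)(53.94)·sin81° = 5.130×10⁻⁷ N·m.

τ ≈ 5.13×10⁻⁷ N·m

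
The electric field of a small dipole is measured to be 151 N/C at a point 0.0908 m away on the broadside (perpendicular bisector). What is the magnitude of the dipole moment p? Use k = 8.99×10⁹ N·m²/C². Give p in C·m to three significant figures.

In the equatorial plane E = kp/r³, so p = Er³/(k).
p = (151)·(0.0908)³ / (8.99×10⁹) = 1.257×10⁻¹¹ C·m.

p ≈ 1.26×10⁻¹¹ C·m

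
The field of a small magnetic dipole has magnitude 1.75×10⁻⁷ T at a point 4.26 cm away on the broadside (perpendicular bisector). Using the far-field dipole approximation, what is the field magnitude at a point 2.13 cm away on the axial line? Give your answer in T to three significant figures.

B ≈ 2.80×10⁻⁶ T

Dipole fields scale as 1/r³ in the far field.
The axial field is twice the equatorial field at the same r, so the geometry factor is 2/1.
B₂ = B₁ · (2/1) · (r₁/r₂)³ = 1.75×10⁻⁷ · 2 · (4.26/2.13)³.
(r₁/r₂)³ = (2)³ = 8.
B₂ ≈ 2.800×10⁻⁶ T.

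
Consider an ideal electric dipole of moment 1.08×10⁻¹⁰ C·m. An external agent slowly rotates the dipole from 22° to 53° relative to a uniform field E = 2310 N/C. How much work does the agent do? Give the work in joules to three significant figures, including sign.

W ≈ 8.12×10⁻⁸ J

W_ext = ΔU = U(θ₂) − U(θ₁) = −pE cosθ₂ − (−pE cosθ₁) = pE(cosθ₁ − cosθ₂).
W = (1.08×10⁻¹⁰)(2310)·(cos22° − cos53°) = (2.495×10⁻⁷)·(+0.3254) = 8.117×10⁻⁸ J.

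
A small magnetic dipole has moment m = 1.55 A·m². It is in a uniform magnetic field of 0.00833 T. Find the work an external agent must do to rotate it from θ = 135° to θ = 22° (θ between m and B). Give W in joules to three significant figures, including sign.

W ≈ -0.0211 J

W_ext = ΔU = −mB cosθ₂ + mB cosθ₁ = mB(cosθ₁ − cosθ₂).
W = (1.55)(0.00833)·(cos135° − cos22°) = (0.01291)·(-1.6343) = -0.02110 J.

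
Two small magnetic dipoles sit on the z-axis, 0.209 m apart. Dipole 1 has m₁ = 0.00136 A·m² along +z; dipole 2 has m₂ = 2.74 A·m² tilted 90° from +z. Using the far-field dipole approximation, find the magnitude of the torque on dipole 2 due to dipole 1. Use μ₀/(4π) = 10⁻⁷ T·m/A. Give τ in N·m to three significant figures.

τ ≈ 8.16×10⁻⁸ N·m

Dipole B is on the axis of dipole A, so B₁ there is axial: B₁ = (μ₀/4π)·2m₁/r³ along +z.
B₁ = 2(10⁻⁷)(0.00136)/(0.209)³ = 2.979×10⁻⁸ T.
τ = m₂ B₁ sinθ.
τ = (2.74)(2.979×10⁻⁸)·sin90° = 8.164×10⁻⁸ N·m.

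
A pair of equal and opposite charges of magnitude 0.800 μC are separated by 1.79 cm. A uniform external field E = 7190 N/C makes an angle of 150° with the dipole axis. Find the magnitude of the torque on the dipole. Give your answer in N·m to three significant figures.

Dipole moment p = qd = (8.00×10⁻⁷ C)(0.0179 m) = 1.432×10⁻⁸ C·m.
Torque on an electric dipole: τ = pE sinθ.
τ = (1.432×10⁻⁸)(7190)·sin150° = 5.148×10⁻⁵ N·m.

τ ≈ 5.15×10⁻⁵ N·m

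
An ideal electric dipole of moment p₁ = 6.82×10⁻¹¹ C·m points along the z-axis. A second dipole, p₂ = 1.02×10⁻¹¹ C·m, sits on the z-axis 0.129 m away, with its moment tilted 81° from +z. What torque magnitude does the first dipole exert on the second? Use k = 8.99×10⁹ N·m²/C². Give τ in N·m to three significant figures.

The second dipole sits on the axis of the first, so the field there is axial: E₁ = 2kp₁/r³ along +z.
E₁ = 2(8.99×10⁹)(6.82×10⁻¹¹)/(0.129)³ = 571.2 N/C.
Torque on the second dipole: τ = p₂ E₁ sinθ.
τ = (1.02×10⁻¹¹)(571.2)·sin81° = 5.755×10⁻⁹ N·m.

τ ≈ 5.75×10⁻⁹ N·m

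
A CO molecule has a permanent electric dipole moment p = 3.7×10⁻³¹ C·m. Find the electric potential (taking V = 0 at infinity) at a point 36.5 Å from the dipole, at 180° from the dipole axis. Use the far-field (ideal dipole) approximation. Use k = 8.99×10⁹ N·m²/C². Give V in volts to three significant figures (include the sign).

The dipole potential is V = kp cosθ / r².
V = (8.99×10⁹)(3.70×10⁻³¹)·cos180° / (3.65×10⁻⁹)² = -2.497×10⁻⁴ V.

V ≈ -2.50×10⁻⁴ V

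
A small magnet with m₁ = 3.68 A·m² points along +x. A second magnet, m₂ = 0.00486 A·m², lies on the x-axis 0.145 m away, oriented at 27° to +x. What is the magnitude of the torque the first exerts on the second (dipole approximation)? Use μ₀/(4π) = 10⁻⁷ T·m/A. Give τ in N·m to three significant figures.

τ ≈ 5.33×10⁻⁷ N·m

Dipole B is on the axis of dipole A, so B₁ there is axial: B₁ = (μ₀/4π)·2m₁/r³ along +x.
B₁ = 2(10⁻⁷)(3.68)/(0.145)³ = 2.414×10⁻⁴ T.
τ = m₂ B₁ sinθ.
τ = (0.00486)(2.414×10⁻⁴)·sin27° = 5.327×10⁻⁷ N·m.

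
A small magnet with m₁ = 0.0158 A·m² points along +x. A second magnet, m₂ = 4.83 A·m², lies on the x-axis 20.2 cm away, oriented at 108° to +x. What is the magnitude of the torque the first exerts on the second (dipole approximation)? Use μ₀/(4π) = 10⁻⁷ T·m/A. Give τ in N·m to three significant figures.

Dipole B is on the axis of dipole A, so B₁ there is axial: B₁ = (μ₀/4π)·2m₁/r³ along +x.
B₁ = 2(10⁻⁷)(0.0158)/(0.202)³ = 3.834×10⁻⁷ T.
τ = m₂ B₁ sinθ.
τ = (4.83)(3.834×10⁻⁷)·sin108° = 1.761×10⁻⁶ N·m.

τ ≈ 1.76×10⁻⁶ N·m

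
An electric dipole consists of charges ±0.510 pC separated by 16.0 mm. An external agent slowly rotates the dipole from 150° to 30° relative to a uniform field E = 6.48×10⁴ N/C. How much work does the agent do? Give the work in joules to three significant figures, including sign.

W ≈ -9.16×10⁻¹⁰ J

Dipole moment p = qd = (5.10×10⁻¹³ C)(0.0160 m) = 8.16×10⁻¹⁵ C·m.
W_ext = ΔU = U(θ₂) − U(θ₁) = −pE cosθ₂ − (−pE cosθ₁) = pE(cosθ₁ − cosθ₂).
W = (8.16×10⁻¹⁵)(6.48×10⁴)·(cos150° − cos30°) = (5.288×10⁻¹⁰)·(-1.7321) = -9.159×10⁻¹⁰ J.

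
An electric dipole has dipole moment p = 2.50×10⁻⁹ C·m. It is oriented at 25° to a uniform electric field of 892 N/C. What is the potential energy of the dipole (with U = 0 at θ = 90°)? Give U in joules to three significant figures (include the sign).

U ≈ -2.02×10⁻⁶ J

U = −p·E = −pE cosθ.
U = −(2.50×10⁻⁹)(892)·cos25° = -2.021×10⁻⁶ J.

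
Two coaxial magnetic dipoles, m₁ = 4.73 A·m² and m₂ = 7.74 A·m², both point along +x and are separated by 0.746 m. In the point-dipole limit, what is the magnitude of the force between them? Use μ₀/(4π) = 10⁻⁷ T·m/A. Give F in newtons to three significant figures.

F ≈ 7.09×10⁻⁵ N

On-axis B of dipole 1: B = (μ₀/4π)·2m₁/r³. Force on dipole 2: F = m₂·dB/dr.
dB/dr = −(μ₀/4π)·6m₁/r⁴, so |F| = (μ₀/4π)·6m₁m₂/r⁴.
F = 6(10⁻⁷)(4.73)(7.74)/(0.746)⁴ = 7.092×10⁻⁵ N.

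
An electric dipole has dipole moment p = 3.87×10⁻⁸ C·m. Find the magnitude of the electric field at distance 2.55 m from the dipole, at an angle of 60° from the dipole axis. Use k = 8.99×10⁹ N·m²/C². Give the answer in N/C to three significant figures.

E ≈ 27.8 N/C

At angle θ the dipole field magnitude is E = (kp/r³)·√(1 + 3cos²θ).
kp/r³ = (8.99×10⁹)(3.87×10⁻⁸) / (2.55)³ = 20.98 N/C.
√(1 + 3cos²60°) = √(1 + 3·0.2500) = √1.7500 ≈ 1.3229.
E ≈ 20.98 × 1.323 = 27.76 N/C.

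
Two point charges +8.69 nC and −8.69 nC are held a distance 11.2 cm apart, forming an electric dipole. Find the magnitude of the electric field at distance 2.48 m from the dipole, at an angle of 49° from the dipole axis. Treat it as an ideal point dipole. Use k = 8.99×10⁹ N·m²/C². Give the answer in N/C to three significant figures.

Dipole moment p = qd = (8.69×10⁻⁹ C)(0.112 m) = 9.733×10⁻¹⁰ C·m.
At angle θ the dipole field magnitude is E = (kp/r³)·√(1 + 3cos²θ).
kp/r³ = (8.99×10⁹)(9.733×10⁻¹⁰) / (2.48)³ = 0.5737 N/C.
√(1 + 3cos²49°) = √(1 + 3·0.4304) = √2.2912 ≈ 1.5137.
E ≈ 0.5737 × 1.514 = 0.8683 N/C.

E ≈ 0.868 N/C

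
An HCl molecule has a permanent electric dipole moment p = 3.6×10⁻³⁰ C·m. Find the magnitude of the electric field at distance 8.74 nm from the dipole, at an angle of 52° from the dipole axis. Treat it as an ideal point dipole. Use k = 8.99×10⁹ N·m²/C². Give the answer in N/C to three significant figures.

E ≈ 7.09×10⁴ N/C

At angle θ the dipole field magnitude is E = (kp/r³)·√(1 + 3cos²θ).
kp/r³ = (8.99×10⁹)(3.60×10⁻³⁰) / (8.74×10⁻⁹)³ = 4.848×10⁴ N/C.
√(1 + 3cos²52°) = √(1 + 3·0.3790) = √2.1371 ≈ 1.4619.
E ≈ 4.848×10⁴ × 1.462 = 7.087×10⁴ N/C.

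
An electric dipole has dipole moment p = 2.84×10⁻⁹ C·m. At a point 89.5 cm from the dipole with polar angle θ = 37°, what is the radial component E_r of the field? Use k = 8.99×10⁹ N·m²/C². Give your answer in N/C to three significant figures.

For a dipole, E_r = (2kp cosθ)/r³.
kp/r³ = (8.99×10⁹)(2.84×10⁻⁹)/(0.895)³ = 35.61 N/C.
E_r = 2·35.61·cos37° = 56.88 N/C.

E_r ≈ 56.9 N/C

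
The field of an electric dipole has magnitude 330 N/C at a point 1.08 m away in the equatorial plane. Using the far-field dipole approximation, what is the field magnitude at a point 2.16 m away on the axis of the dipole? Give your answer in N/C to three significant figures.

E ≈ 82.5 N/C

Dipole fields scale as 1/r³ in the far field.
The axial field is twice the equatorial field at the same r, so the geometry factor is 2/1.
E₂ = E₁ · (2/1) · (r₁/r₂)³ = 330 · 2 · (1.08/2.16)³.
(r₁/r₂)³ = (0.5)³ = 0.125.
E₂ ≈ 82.50 N/C.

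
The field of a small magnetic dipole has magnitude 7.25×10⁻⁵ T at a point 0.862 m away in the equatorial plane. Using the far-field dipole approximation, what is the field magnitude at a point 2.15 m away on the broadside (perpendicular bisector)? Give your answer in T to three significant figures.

Dipole fields scale as 1/r³ in the far field; the geometry is the same at both points.
B₂ = B₁ · (r₁/r₂)³ = 7.25×10⁻⁵ · (0.862/2.15)³.
(r₁/r₂)³ = (0.4009)³ = 0.06445.
B₂ ≈ 4.672×10⁻⁶ T.

B ≈ 4.67×10⁻⁶ T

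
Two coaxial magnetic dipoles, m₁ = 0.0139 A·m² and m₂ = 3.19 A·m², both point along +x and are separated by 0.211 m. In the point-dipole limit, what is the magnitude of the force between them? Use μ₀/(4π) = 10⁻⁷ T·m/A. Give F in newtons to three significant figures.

On-axis B of dipole 1: B = (μ₀/4π)·2m₁/r³. Force on dipole 2: F = m₂·dB/dr.
dB/dr = −(μ₀/4π)·6m₁/r⁴, so |F| = (μ₀/4π)·6m₁m₂/r⁴.
F = 6(10⁻⁷)(0.0139)(3.19)/(0.211)⁴ = 1.342×10⁻⁵ N.

F ≈ 1.34×10⁻⁵ N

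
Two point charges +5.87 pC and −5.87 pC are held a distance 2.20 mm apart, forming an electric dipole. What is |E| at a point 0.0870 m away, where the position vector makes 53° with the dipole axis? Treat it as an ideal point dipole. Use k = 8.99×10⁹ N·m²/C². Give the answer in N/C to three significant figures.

Dipole moment p = qd = (5.87×10⁻¹² C)(0.00220 m) = 1.291×10⁻¹⁴ C·m.
At angle θ the dipole field magnitude is E = (kp/r³)·√(1 + 3cos²θ).
kp/r³ = (8.99×10⁹)(1.291×10⁻¹⁴) / (0.0870)³ = 0.1762 N/C.
√(1 + 3cos²53°) = √(1 + 3·0.3622) = √2.0865 ≈ 1.4445.
E ≈ 0.1762 × 1.444 = 0.2546 N/C.

E ≈ 0.255 N/C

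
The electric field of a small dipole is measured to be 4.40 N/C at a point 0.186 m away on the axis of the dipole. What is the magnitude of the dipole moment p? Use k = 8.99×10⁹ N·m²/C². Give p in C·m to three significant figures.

On axis E = 2kp/r³, so p = Er³/(2k).
p = (4.40)·(0.186)³ / (2·8.99×10⁹) = 1.575×10⁻¹² C·m.

p ≈ 1.57×10⁻¹² C·m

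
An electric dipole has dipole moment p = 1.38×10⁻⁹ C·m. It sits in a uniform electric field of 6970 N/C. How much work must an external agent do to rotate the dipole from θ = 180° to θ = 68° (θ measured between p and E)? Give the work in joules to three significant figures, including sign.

W_ext = ΔU = U(θ₂) − U(θ₁) = −pE cosθ₂ − (−pE cosθ₁) = pE(cosθ₁ − cosθ₂).
W = (1.38×10⁻⁹)(6970)·(cos180° − cos68°) = (9.619×10⁻⁶)·(-1.3746) = -1.322×10⁻⁵ J.

W ≈ -1.32×10⁻⁵ J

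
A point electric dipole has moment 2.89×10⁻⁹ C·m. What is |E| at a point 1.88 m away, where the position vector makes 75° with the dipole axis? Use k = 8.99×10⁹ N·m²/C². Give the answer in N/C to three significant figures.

At angle θ the dipole field magnitude is E = (kp/r³)·√(1 + 3cos²θ).
kp/r³ = (8.99×10⁹)(2.89×10⁻⁹) / (1.88)³ = 3.910 N/C.
√(1 + 3cos²75°) = √(1 + 3·0.0670) = √1.2010 ≈ 1.0959.
E ≈ 3.910 × 1.096 = 4.285 N/C.

E ≈ 4.28 N/C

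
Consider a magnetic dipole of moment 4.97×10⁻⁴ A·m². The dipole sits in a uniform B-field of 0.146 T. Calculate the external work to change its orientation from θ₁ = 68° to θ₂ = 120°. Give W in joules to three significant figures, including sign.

W_ext = ΔU = −mB cosθ₂ + mB cosθ₁ = mB(cosθ₁ − cosθ₂).
W = (4.97×10⁻⁴)(0.146)·(cos68° − cos120°) = (7.256×10⁻⁵)·(+0.8746) = 6.346×10⁻⁵ J.

W ≈ 6.35×10⁻⁵ J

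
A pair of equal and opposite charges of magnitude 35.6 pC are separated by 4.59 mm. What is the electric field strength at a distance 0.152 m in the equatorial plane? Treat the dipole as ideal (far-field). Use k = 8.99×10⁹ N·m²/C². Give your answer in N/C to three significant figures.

E ≈ 0.418 N/C

Dipole moment p = qd = (3.56×10⁻¹¹ C)(0.00459 m) = 1.634×10⁻¹³ C·m.
In the equatorial plane E = kp/r³.
E = (8.99×10⁹)(1.634×10⁻¹³) / (0.152)³ = 0.4183 N/C.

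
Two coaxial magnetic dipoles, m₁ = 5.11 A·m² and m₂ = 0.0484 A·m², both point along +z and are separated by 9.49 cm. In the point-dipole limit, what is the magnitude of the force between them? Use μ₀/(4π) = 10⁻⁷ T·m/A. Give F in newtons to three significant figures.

On-axis B of dipole 1: B = (μ₀/4π)·2m₁/r³. Force on dipole 2: F = m₂·dB/dr.
dB/dr = −(μ₀/4π)·6m₁/r⁴, so |F| = (μ₀/4π)·6m₁m₂/r⁴.
F = 6(10⁻⁷)(5.11)(0.0484)/(0.0949)⁴ = 0.001830 N.

F ≈ 0.00183 N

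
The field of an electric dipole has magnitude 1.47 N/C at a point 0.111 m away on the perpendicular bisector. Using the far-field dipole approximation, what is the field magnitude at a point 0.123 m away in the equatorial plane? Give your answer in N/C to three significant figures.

Dipole fields scale as 1/r³ in the far field; the geometry is the same at both points.
E₂ = E₁ · (r₁/r₂)³ = 1.47 · (0.111/0.123)³.
(r₁/r₂)³ = (0.9024)³ = 0.7349.
E₂ ≈ 1.080 N/C.

E ≈ 1.08 N/C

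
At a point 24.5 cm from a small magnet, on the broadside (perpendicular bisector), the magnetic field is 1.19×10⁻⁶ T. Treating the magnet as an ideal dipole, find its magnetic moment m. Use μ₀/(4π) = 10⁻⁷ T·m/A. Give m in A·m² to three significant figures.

In the equatorial plane B = (μ₀/4π)·m/r³, so m = Br³·4π/(μ₀).
m = (1.19×10⁻⁶)·(0.245)³ / (10⁻⁷) = 0.1750 A·m².

m ≈ 0.175 A·m²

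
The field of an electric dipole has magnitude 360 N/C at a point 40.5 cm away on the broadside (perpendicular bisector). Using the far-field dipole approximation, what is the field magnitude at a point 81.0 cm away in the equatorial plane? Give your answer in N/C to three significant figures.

Dipole fields scale as 1/r³ in the far field; the geometry is the same at both points.
E₂ = E₁ · (r₁/r₂)³ = 360 · (40.5/81.0)³.
(r₁/r₂)³ = (0.5)³ = 0.125.
E₂ ≈ 45.00 N/C.

E ≈ 45.0 N/C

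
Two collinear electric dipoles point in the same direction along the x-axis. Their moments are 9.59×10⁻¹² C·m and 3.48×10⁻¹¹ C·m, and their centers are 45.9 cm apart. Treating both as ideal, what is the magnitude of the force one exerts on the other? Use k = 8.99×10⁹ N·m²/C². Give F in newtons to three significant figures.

On-axis field of dipole 1 at distance r: E = 2kp₁/r³. Force on dipole 2 is F = p₂·dE/dr (gradient along axis).
dE/dr = −6kp₁/r⁴, so |F| = 6kp₁p₂/r⁴ (attractive for aligned moments).
F = 6(8.99×10⁹)(9.59×10⁻¹²)(3.48×10⁻¹¹)/(0.459)⁴ = 4.056×10⁻¹⁰ N.

F ≈ 4.06×10⁻¹⁰ N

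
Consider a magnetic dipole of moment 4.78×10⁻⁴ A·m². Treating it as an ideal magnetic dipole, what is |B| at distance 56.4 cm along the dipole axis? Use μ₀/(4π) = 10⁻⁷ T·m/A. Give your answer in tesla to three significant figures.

On axis B = (μ₀/4π)·2m/r³.
B = 2·(10⁻⁷)·(4.78×10⁻⁴) / (0.564)³ = 5.329×10⁻¹⁰ T.

B ≈ 5.33×10⁻¹⁰ T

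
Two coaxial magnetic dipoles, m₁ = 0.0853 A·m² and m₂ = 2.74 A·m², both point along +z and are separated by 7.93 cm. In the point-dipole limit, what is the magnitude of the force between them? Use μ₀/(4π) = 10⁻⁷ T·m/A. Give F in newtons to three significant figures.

F ≈ 0.00355 N

On-axis B of dipole 1: B = (μ₀/4π)·2m₁/r³. Force on dipole 2: F = m₂·dB/dr.
dB/dr = −(μ₀/4π)·6m₁/r⁴, so |F| = (μ₀/4π)·6m₁m₂/r⁴.
F = 6(10⁻⁷)(0.0853)(2.74)/(0.0793)⁴ = 0.003546 N.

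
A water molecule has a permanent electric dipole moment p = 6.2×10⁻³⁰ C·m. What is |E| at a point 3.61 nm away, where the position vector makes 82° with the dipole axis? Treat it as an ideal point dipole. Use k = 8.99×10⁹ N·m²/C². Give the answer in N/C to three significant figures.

At angle θ the dipole field magnitude is E = (kp/r³)·√(1 + 3cos²θ).
kp/r³ = (8.99×10⁹)(6.20×10⁻³⁰) / (3.61×10⁻⁹)³ = 1.185×10⁶ N/C.
√(1 + 3cos²82°) = √(1 + 3·0.0194) = √1.0581 ≈ 1.0286.
E ≈ 1.185×10⁶ × 1.029 = 1.219×10⁶ N/C.

E ≈ 1.22×10⁶ N/C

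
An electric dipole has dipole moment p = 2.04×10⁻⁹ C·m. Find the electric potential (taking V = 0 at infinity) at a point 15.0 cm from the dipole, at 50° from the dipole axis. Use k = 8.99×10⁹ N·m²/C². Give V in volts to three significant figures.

V ≈ 524 V

The dipole potential is V = kp cosθ / r².
V = (8.99×10⁹)(2.04×10⁻⁹)·cos50° / (0.150)² = 523.9 V.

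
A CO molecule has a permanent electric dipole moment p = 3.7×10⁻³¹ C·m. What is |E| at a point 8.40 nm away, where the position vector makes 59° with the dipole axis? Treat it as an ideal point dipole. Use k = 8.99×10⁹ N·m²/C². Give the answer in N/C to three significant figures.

E ≈ 7520 N/C

At angle θ the dipole field magnitude is E = (kp/r³)·√(1 + 3cos²θ).
kp/r³ = (8.99×10⁹)(3.70×10⁻³¹) / (8.40×10⁻⁹)³ = 5612 N/C.
√(1 + 3cos²59°) = √(1 + 3·0.2653) = √1.7958 ≈ 1.3401.
E ≈ 5612 × 1.340 = 7521 N/C.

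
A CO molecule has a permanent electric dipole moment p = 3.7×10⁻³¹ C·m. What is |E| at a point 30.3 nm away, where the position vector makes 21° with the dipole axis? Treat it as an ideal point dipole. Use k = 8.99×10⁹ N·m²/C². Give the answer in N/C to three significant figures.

At angle θ the dipole field magnitude is E = (kp/r³)·√(1 + 3cos²θ).
kp/r³ = (8.99×10⁹)(3.70×10⁻³¹) / (3.03×10⁻⁸)³ = 119.6 N/C.
√(1 + 3cos²21°) = √(1 + 3·0.8716) = √3.6147 ≈ 1.9012.
E ≈ 119.6 × 1.901 = 227.3 N/C.

E ≈ 227 N/C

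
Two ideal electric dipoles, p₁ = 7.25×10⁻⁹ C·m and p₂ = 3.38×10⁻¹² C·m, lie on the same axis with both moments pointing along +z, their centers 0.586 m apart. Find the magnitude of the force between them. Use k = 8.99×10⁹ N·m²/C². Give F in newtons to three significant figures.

F ≈ 1.12×10⁻⁸ N

On-axis field of dipole 1 at distance r: E = 2kp₁/r³. Force on dipole 2 is F = p₂·dE/dr (gradient along axis).
dE/dr = −6kp₁/r⁴, so |F| = 6kp₁p₂/r⁴ (attractive for aligned moments).
F = 6(8.99×10⁹)(7.25×10⁻⁹)(3.38×10⁻¹²)/(0.586)⁴ = 1.121×10⁻⁸ N.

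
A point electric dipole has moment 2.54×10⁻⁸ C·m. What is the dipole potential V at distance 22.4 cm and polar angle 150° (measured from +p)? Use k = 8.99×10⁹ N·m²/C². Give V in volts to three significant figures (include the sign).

The dipole potential is V = kp cosθ / r².
V = (8.99×10⁹)(2.54×10⁻⁸)·cos150° / (0.224)² = -3941 V.

V ≈ -3940 V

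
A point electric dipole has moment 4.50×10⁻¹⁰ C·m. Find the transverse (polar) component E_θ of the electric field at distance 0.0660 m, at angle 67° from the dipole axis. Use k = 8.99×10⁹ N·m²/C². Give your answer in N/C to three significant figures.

E_θ ≈ 1.30×10⁴ N/C

For a dipole, E_θ = (kp sinθ)/r³.
kp/r³ = (8.99×10⁹)(4.50×10⁻¹⁰)/(0.0660)³ = 1.407×10⁴ N/C.
E_θ = 1.407×10⁴·sin67° = 1.295×10⁴ N/C.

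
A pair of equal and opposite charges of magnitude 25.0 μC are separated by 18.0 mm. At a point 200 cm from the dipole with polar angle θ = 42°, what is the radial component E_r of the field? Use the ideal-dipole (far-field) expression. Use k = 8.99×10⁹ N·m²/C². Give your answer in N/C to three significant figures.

E_r ≈ 752 N/C

Dipole moment p = qd = (2.50×10⁻⁵ C)(0.0180 m) = 4.50×10⁻⁷ C·m.
For a dipole, E_r = (2kp cosθ)/r³.
kp/r³ = (8.99×10⁹)(4.50×10⁻⁷)/(2.00)³ = 505.7 N/C.
E_r = 2·505.7·cos42° = 751.6 N/C.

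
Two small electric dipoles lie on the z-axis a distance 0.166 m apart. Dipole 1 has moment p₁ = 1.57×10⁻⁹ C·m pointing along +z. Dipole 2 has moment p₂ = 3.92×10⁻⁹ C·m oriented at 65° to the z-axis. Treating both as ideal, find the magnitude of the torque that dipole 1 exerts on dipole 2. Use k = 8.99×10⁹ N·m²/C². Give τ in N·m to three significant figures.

τ ≈ 2.19×10⁻⁵ N·m

The second dipole sits on the axis of the first, so the field there is axial: E₁ = 2kp₁/r³ along +z.
E₁ = 2(8.99×10⁹)(1.57×10⁻⁹)/(0.166)³ = 6171 N/C.
Torque on the second dipole: τ = p₂ E₁ sinθ.
τ = (3.92×10⁻⁹)(6171)·sin65° = 2.192×10⁻⁵ N·m.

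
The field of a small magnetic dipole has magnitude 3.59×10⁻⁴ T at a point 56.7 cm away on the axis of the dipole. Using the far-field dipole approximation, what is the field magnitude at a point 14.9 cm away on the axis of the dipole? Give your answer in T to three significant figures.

B ≈ 0.0198 T

Dipole fields scale as 1/r³ in the far field; the geometry is the same at both points.
B₂ = B₁ · (r₁/r₂)³ = 3.59×10⁻⁴ · (56.7/14.9)³.
(r₁/r₂)³ = (3.805)³ = 55.1.
B₂ ≈ 0.01978 T.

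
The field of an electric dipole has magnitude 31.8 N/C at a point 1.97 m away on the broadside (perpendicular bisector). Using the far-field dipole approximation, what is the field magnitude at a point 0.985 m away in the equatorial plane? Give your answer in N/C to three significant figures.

Dipole fields scale as 1/r³ in the far field; the geometry is the same at both points.
E₂ = E₁ · (r₁/r₂)³ = 31.8 · (1.97/0.985)³.
(r₁/r₂)³ = (2)³ = 8.
E₂ ≈ 254.4 N/C.

E ≈ 254 N/C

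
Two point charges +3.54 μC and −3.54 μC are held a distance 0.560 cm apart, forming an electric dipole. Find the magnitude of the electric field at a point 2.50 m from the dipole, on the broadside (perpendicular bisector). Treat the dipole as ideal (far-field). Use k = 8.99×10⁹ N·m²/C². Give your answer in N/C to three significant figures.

E ≈ 11.4 N/C

Dipole moment p = qd = (3.54×10⁻⁶ C)(0.00560 m) = 1.982×10⁻⁸ C·m.
On the perpendicular bisector E = kp/r³ (half the axial value at the same distance).
E = (8.99×10⁹)(1.982×10⁻⁸) / (2.50)³ = 11.40 N/C.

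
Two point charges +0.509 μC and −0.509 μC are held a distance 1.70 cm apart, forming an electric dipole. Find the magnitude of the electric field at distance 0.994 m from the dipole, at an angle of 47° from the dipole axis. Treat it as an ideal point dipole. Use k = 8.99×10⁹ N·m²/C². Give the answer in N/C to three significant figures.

Dipole moment p = qd = (5.09×10⁻⁷ C)(0.0170 m) = 8.653×10⁻⁹ C·m.
At angle θ the dipole field magnitude is E = (kp/r³)·√(1 + 3cos²θ).
kp/r³ = (8.99×10⁹)(8.653×10⁻⁹) / (0.994)³ = 79.21 N/C.
√(1 + 3cos²47°) = √(1 + 3·0.4651) = √2.3954 ≈ 1.5477.
E ≈ 79.21 × 1.548 = 122.6 N/C.

E ≈ 123 N/C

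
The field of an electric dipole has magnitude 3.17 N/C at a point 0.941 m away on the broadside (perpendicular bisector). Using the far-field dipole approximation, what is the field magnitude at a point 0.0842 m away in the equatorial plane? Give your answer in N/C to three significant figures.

Dipole fields scale as 1/r³ in the far field; the geometry is the same at both points.
E₂ = E₁ · (r₁/r₂)³ = 3.17 · (0.941/0.0842)³.
(r₁/r₂)³ = (11.18)³ = 1396.
E₂ ≈ 4425 N/C.

E ≈ 4420 N/C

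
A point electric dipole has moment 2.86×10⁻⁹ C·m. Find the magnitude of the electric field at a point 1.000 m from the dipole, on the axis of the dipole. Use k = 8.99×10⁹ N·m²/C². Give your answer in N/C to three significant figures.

E ≈ 51.4 N/C

On the dipole axis E = 2kp/r³.
E = 2·(8.99×10⁹)(2.86×10⁻⁹) / (1.00)³ = 51.42 N/C.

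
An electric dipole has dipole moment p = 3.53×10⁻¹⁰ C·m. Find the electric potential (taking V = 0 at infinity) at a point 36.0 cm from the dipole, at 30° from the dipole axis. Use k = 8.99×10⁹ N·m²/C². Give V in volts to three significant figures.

V ≈ 21.2 V

The dipole potential is V = kp cosθ / r².
V = (8.99×10⁹)(3.53×10⁻¹⁰)·cos30° / (0.360)² = 21.21 V.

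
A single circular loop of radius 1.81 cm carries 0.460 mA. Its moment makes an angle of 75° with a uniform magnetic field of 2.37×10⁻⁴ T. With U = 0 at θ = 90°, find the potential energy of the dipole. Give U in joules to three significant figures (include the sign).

U ≈ -2.90×10⁻¹¹ J

Magnetic moment m = IA = Iπa² = (4.60×10⁻⁴)·π·(0.0181)² = 4.734×10⁻⁷ A·m².
U = −m·B = −mB cosθ.
U = −(4.734×10⁻⁷)(2.37×10⁻⁴)·cos75° = -2.904×10⁻¹¹ J.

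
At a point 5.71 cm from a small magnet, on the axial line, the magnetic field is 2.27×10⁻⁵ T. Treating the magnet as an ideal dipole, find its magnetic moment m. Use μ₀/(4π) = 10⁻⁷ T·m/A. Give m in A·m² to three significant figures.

On axis B = (μ₀/4π)·2m/r³, so m = Br³·4π/(μ₀·2).
m = (2.27×10⁻⁵)·(0.0571)³ / (2·10⁻⁷) = 0.02113 A·m².

m ≈ 0.0211 A·m²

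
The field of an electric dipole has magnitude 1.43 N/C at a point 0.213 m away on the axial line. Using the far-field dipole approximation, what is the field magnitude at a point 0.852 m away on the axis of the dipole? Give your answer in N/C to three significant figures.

Dipole fields scale as 1/r³ in the far field; the geometry is the same at both points.
E₂ = E₁ · (r₁/r₂)³ = 1.43 · (0.213/0.852)³.
(r₁/r₂)³ = (0.25)³ = 0.01562.
E₂ ≈ 0.02234 N/C.

E ≈ 0.0223 N/C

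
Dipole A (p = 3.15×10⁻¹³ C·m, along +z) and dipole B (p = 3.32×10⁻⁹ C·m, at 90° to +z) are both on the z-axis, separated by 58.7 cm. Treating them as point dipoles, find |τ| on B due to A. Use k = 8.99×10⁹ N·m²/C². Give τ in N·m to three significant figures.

The second dipole sits on the axis of the first, so the field there is axial: E₁ = 2kp₁/r³ along +z.
E₁ = 2(8.99×10⁹)(3.15×10⁻¹³)/(0.587)³ = 0.02800 N/C.
Torque on the second dipole: τ = p₂ E₁ sinθ.
τ = (3.32×10⁻⁹)(0.02800)·sin90° = 9.297×10⁻¹¹ N·m.

τ ≈ 9.30×10⁻¹¹ N·m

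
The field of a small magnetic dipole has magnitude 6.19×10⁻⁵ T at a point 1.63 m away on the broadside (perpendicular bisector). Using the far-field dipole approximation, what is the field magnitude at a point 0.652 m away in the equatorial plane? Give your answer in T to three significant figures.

Dipole fields scale as 1/r³ in the far field; the geometry is the same at both points.
B₂ = B₁ · (r₁/r₂)³ = 6.19×10⁻⁵ · (1.63/0.652)³.
(r₁/r₂)³ = (2.5)³ = 15.62.
B₂ ≈ 9.672×10⁻⁴ T.

B ≈ 9.67×10⁻⁴ T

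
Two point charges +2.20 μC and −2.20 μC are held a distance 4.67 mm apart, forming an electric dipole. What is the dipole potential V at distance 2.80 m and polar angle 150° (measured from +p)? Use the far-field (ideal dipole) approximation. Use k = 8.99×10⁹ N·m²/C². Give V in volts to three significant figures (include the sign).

V ≈ -10.2 V

Dipole moment p = qd = (2.20×10⁻⁶ C)(0.00467 m) = 1.027×10⁻⁸ C·m.
The dipole potential is V = kp cosθ / r².
V = (8.99×10⁹)(1.027×10⁻⁸)·cos150° / (2.80)² = -10.20 V.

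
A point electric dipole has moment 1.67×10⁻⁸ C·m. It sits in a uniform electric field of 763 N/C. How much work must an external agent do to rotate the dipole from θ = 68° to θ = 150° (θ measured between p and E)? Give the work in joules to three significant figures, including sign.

W_ext = ΔU = U(θ₂) − U(θ₁) = −pE cosθ₂ − (−pE cosθ₁) = pE(cosθ₁ − cosθ₂).
W = (1.67×10⁻⁸)(763)·(cos68° − cos150°) = (1.274×10⁻⁵)·(+1.2406) = 1.581×10⁻⁵ J.

W ≈ 1.58×10⁻⁵ J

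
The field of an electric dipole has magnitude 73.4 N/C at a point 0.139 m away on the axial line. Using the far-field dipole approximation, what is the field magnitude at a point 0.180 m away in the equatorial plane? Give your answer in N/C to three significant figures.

E ≈ 16.9 N/C

Dipole fields scale as 1/r³ in the far field.
The axial field is twice the equatorial field at the same r, so the geometry factor is 1/2.
E₂ = E₁ · (1/2) · (r₁/r₂)³ = 73.4 · 0.5 · (0.139/0.180)³.
(r₁/r₂)³ = (0.7722)³ = 0.4605.
E₂ ≈ 16.90 N/C.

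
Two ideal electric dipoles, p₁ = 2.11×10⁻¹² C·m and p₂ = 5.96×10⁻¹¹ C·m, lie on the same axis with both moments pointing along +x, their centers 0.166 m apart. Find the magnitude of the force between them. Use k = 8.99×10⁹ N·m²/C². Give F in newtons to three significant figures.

F ≈ 8.93×10⁻⁹ N

On-axis field of dipole 1 at distance r: E = 2kp₁/r³. Force on dipole 2 is F = p₂·dE/dr (gradient along axis).
dE/dr = −6kp₁/r⁴, so |F| = 6kp₁p₂/r⁴ (attractive for aligned moments).
F = 6(8.99×10⁹)(2.11×10⁻¹²)(5.96×10⁻¹¹)/(0.166)⁴ = 8.933×10⁻⁹ N.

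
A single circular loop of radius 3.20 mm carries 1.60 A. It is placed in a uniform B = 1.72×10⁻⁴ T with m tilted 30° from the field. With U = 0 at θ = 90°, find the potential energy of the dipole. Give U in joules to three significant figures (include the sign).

U ≈ -7.67×10⁻⁹ J

Magnetic moment m = IA = Iπa² = (1.60)·π·(0.00320)² = 5.147×10⁻⁵ A·m².
U = −m·B = −mB cosθ.
U = −(5.147×10⁻⁵)(1.72×10⁻⁴)·cos30° = -7.667×10⁻⁹ J.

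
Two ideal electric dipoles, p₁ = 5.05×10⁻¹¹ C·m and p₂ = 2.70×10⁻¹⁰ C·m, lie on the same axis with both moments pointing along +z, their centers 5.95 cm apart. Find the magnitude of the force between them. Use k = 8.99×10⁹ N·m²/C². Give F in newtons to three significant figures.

On-axis field of dipole 1 at distance r: E = 2kp₁/r³. Force on dipole 2 is F = p₂·dE/dr (gradient along axis).
dE/dr = −6kp₁/r⁴, so |F| = 6kp₁p₂/r⁴ (attractive for aligned moments).
F = 6(8.99×10⁹)(5.05×10⁻¹¹)(2.70×10⁻¹⁰)/(0.0595)⁴ = 5.868×10⁻⁵ N.

F ≈ 5.87×10⁻⁵ N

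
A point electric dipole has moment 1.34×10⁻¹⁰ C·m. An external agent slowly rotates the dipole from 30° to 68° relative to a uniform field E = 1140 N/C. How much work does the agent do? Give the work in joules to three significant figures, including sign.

W ≈ 7.51×10⁻⁸ J

W_ext = ΔU = U(θ₂) − U(θ₁) = −pE cosθ₂ − (−pE cosθ₁) = pE(cosθ₁ − cosθ₂).
W = (1.34×10⁻¹⁰)(1140)·(cos30° − cos68°) = (1.528×10⁻⁷)·(+0.4914) = 7.507×10⁻⁸ J.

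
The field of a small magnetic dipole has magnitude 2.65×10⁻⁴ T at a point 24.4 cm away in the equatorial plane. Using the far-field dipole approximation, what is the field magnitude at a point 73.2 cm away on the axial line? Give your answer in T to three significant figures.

B ≈ 1.96×10⁻⁵ T

Dipole fields scale as 1/r³ in the far field.
The axial field is twice the equatorial field at the same r, so the geometry factor is 2/1.
B₂ = B₁ · (2/1) · (r₁/r₂)³ = 2.65×10⁻⁴ · 2 · (24.4/73.2)³.
(r₁/r₂)³ = (0.3333)³ = 0.03704.
B₂ ≈ 1.963×10⁻⁵ T.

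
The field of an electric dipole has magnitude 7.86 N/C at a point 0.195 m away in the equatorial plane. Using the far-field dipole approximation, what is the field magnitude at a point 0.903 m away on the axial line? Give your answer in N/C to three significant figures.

E ≈ 0.158 N/C

Dipole fields scale as 1/r³ in the far field.
The axial field is twice the equatorial field at the same r, so the geometry factor is 2/1.
E₂ = E₁ · (2/1) · (r₁/r₂)³ = 7.86 · 2 · (0.195/0.903)³.
(r₁/r₂)³ = (0.2159)³ = 0.01007.
E₂ ≈ 0.1583 N/C.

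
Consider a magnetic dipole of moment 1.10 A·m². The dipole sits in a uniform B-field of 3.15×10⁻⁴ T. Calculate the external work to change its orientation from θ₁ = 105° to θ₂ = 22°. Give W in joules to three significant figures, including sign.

W_ext = ΔU = −mB cosθ₂ + mB cosθ₁ = mB(cosθ₁ − cosθ₂).
W = (1.10)(3.15×10⁻⁴)·(cos105° − cos22°) = (3.465×10⁻⁴)·(-1.1860) = -4.110×10⁻⁴ J.

W ≈ -4.11×10⁻⁴ J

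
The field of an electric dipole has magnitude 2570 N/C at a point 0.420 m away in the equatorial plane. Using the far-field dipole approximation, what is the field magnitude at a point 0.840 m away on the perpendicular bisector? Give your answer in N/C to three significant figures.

E ≈ 321 N/C

Dipole fields scale as 1/r³ in the far field; the geometry is the same at both points.
E₂ = E₁ · (r₁/r₂)³ = 2570 · (0.420/0.840)³.
(r₁/r₂)³ = (0.5)³ = 0.125.
E₂ ≈ 321.2 N/C.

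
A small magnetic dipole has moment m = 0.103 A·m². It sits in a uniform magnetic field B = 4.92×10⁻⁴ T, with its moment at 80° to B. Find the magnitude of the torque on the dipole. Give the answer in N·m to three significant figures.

τ ≈ 4.99×10⁻⁵ N·m

Torque on a magnetic dipole: τ = mB sinθ.
τ = (0.103)(4.92×10⁻⁴)·sin80° = 4.991×10⁻⁵ N·m.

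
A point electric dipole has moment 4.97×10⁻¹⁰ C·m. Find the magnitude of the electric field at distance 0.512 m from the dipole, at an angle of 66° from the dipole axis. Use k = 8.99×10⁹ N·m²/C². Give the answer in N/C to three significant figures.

At angle θ the dipole field magnitude is E = (kp/r³)·√(1 + 3cos²θ).
kp/r³ = (8.99×10⁹)(4.97×10⁻¹⁰) / (0.512)³ = 33.29 N/C.
√(1 + 3cos²66°) = √(1 + 3·0.1654) = √1.4963 ≈ 1.2232.
E ≈ 33.29 × 1.223 = 40.72 N/C.

E ≈ 40.7 N/C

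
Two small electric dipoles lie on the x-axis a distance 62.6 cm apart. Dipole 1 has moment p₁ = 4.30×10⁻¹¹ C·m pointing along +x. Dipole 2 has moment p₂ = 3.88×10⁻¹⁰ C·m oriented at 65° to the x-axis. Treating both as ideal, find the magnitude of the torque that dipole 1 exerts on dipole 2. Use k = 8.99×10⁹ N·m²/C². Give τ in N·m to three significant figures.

τ ≈ 1.11×10⁻⁹ N·m

The second dipole sits on the axis of the first, so the field there is axial: E₁ = 2kp₁/r³ along +x.
E₁ = 2(8.99×10⁹)(4.30×10⁻¹¹)/(0.626)³ = 3.152 N/C.
Torque on the second dipole: τ = p₂ E₁ sinθ.
τ = (3.88×10⁻¹⁰)(3.152)·sin65° = 1.108×10⁻⁹ N·m.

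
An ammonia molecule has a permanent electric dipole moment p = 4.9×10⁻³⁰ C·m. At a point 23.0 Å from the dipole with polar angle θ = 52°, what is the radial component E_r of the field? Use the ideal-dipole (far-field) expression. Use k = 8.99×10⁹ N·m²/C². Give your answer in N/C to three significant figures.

For a dipole, E_r = (2kp cosθ)/r³.
kp/r³ = (8.99×10⁹)(4.90×10⁻³⁰)/(2.30×10⁻⁹)³ = 3.621×10⁶ N/C.
E_r = 2·3.621×10⁶·cos52° = 4.458×10⁶ N/C.

E_r ≈ 4.46×10⁶ N/C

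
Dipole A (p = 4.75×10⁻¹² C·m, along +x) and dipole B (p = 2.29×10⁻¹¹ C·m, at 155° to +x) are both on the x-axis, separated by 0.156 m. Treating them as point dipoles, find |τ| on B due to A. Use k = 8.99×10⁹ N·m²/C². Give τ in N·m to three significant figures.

The second dipole sits on the axis of the first, so the field there is axial: E₁ = 2kp₁/r³ along +x.
E₁ = 2(8.99×10⁹)(4.75×10⁻¹²)/(0.156)³ = 22.50 N/C.
Torque on the second dipole: τ = p₂ E₁ sinθ.
τ = (2.29×10⁻¹¹)(22.50)·sin155° = 2.177×10⁻¹⁰ N·m.

τ ≈ 2.18×10⁻¹⁰ N·m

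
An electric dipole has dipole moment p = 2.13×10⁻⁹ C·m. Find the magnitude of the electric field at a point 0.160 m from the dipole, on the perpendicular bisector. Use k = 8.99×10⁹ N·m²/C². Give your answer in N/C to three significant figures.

On the perpendicular bisector E = kp/r³ (half the axial value at the same distance).
E = (8.99×10⁹)(2.13×10⁻⁹) / (0.160)³ = 4675 N/C.

E ≈ 4670 N/C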